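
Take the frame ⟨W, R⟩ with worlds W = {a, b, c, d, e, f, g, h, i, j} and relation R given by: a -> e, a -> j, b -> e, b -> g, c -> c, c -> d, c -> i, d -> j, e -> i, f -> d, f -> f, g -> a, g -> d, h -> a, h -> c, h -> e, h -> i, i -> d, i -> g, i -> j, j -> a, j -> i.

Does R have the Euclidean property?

Euclidean: no — a R e and a R j, but not e R j.

No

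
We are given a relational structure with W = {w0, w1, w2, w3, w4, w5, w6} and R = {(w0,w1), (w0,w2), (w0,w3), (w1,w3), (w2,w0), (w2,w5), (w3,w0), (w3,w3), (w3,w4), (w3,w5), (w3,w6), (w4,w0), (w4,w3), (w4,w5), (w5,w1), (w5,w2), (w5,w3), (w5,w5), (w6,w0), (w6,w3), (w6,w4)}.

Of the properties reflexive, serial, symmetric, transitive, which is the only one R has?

Reflexive: no — w0 is not related to itself.
Serial: yes — every world has a successor (e.g. w0 R w1).
Symmetric: no — w0 R w1 but not w1 R w0.
Transitive: no — w0 R w2 and w2 R w5, but not w0 R w5.
Only serial holds.

serial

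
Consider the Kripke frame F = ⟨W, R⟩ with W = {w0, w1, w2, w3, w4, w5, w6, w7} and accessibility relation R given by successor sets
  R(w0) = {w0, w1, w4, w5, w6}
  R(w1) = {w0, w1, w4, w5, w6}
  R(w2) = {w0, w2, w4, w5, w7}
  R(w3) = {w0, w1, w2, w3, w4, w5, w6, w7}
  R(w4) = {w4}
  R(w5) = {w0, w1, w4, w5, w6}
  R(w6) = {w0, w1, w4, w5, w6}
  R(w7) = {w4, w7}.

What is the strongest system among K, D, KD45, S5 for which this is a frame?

Serial (axiom D): yes — every world has a successor (e.g. w0 R w0).
Euclidean (axiom 5): no — w0 R w4 and w0 R w1, but not w4 R w1.
Transitive (axiom 4): no — w2 R w0 and w0 R w1, but not w2 R w1.
Reflexive (axiom T): yes — every world is R-related to itself.
So F validates K, D; KD45 would additionally require R to be Euclidean and transitive. The strongest is D.

D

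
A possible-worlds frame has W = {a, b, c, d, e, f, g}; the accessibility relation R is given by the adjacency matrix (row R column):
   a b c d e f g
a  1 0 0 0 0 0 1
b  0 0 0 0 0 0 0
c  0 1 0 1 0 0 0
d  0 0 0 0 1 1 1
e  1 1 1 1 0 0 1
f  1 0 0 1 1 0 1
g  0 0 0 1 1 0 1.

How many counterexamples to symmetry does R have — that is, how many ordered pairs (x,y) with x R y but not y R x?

Enumerating: (a,g), (c,b), (c,d), (e,a), (e,b), (e,c), (f,a), (f,e), (f,g).

9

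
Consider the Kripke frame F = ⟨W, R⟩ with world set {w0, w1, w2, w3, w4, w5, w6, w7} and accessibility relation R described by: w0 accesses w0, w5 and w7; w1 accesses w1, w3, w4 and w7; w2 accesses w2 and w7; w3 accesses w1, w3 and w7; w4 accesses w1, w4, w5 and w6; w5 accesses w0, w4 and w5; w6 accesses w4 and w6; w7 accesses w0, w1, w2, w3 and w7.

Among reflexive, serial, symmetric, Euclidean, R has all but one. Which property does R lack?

Euclidean

Reflexive: yes — every world is R-related to itself.
Serial: yes — every world has a successor (e.g. w0 R w0).
Symmetric: yes — every pair in R has its reverse in R.
Euclidean: no — w0 R w5 and w0 R w7, but not w5 R w7.
Only Euclidean fails.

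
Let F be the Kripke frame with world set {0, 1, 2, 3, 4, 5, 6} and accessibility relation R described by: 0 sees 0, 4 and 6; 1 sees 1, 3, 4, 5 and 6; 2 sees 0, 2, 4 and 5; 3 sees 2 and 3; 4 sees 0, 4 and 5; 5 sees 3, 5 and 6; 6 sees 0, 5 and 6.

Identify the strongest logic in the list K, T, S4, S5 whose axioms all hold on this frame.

Reflexive (axiom T): yes — every world is R-related to itself.
Transitive (axiom 4): no — 0 R 4 and 4 R 5, but not 0 R 5.
Euclidean (axiom 5): no — 0 R 4 and 0 R 6, but not 4 R 6.
So F validates K, T; S4 would additionally require R to be transitive. The strongest is T.

T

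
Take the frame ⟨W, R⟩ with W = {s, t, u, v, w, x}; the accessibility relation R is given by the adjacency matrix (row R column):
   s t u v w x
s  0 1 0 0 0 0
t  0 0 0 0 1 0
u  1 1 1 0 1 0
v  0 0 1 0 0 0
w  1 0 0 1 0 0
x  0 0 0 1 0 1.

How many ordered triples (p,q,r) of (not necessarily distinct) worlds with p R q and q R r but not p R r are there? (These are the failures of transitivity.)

10

Enumerating: (s,t,w), (t,w,s), (t,w,v), (u,w,v), (v,u,s), (v,u,t), (v,u,w), (w,s,t), (w,v,u), (x,v,u).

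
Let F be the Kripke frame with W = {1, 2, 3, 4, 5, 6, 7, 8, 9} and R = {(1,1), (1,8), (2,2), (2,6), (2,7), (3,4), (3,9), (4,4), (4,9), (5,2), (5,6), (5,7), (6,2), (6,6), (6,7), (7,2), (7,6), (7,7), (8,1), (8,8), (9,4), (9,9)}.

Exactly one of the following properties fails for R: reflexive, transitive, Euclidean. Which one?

reflexive

Reflexive: no — 3 is not related to itself.
Transitive: yes — every two-step R-path is closed by a direct edge.
Euclidean: yes — any two successors of a common world are R-related.
Only reflexive fails.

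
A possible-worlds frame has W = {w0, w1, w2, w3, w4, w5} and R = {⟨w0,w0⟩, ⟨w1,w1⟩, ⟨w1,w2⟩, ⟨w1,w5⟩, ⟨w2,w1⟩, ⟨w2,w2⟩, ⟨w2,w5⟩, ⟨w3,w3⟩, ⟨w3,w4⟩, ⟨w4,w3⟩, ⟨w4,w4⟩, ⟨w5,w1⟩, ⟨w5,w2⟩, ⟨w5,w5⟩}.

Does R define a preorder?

Yes

Reflexive: yes — every world is R-related to itself.
Transitive: yes — every two-step R-path is closed by a direct edge.
So R is a preorder.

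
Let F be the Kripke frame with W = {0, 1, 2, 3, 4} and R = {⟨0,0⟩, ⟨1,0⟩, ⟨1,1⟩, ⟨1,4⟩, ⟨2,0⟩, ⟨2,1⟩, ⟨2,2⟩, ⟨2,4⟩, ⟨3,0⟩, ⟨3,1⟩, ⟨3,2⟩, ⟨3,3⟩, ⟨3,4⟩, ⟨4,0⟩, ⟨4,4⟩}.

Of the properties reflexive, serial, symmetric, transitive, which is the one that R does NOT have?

symmetric

Reflexive: yes — every world is R-related to itself.
Serial: yes — every world has a successor (e.g. 0 R 0).
Symmetric: no — 1 R 0 but not 0 R 1.
Transitive: yes — every two-step R-path is closed by a direct edge.
Only symmetric fails.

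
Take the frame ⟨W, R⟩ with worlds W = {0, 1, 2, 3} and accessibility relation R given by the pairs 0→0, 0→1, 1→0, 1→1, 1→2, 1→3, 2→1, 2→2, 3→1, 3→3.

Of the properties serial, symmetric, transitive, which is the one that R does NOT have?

Serial: yes — every world has a successor (e.g. 0 R 0).
Symmetric: yes — every pair in R has its reverse in R.
Transitive: no — 0 R 1 and 1 R 2, but not 0 R 2.
Only transitive fails.

transitive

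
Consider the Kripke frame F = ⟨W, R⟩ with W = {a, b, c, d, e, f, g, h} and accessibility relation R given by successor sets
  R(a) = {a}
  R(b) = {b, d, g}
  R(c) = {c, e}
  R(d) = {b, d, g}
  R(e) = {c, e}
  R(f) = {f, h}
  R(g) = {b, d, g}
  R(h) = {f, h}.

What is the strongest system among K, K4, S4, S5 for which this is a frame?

S5

Transitive (axiom 4): yes — every two-step R-path is closed by a direct edge.
Reflexive (axiom T): yes — every world is R-related to itself.
Euclidean (axiom 5): yes — any two successors of a common world are R-related.
So F validates K, K4, S4, S5. The strongest is S5.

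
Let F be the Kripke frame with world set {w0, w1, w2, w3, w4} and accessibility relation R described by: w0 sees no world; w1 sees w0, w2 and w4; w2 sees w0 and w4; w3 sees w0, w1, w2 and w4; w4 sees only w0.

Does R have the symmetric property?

No

Symmetric: no — w1 R w0 but not w0 R w1.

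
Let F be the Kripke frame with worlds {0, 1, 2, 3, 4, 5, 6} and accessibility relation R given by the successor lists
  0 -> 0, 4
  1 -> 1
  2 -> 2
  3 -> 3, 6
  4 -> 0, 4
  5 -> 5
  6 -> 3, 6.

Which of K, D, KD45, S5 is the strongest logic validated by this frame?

S5

Serial (axiom D): yes — every world has a successor (e.g. 0 R 0).
Euclidean (axiom 5): yes — any two successors of a common world are R-related.
Transitive (axiom 4): yes — every two-step R-path is closed by a direct edge.
Reflexive (axiom T): yes — every world is R-related to itself.
So F validates K, D, KD45, S5. The strongest is S5.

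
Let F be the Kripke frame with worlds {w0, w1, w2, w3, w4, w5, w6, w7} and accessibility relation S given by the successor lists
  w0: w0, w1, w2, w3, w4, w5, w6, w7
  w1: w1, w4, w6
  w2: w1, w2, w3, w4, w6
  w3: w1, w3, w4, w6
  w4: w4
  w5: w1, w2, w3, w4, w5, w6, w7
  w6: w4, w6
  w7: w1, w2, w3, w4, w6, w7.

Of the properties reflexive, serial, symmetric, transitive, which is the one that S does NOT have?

Reflexive: yes — every world is S-related to itself.
Serial: yes — every world has a successor (e.g. w0 S w0).
Symmetric: no — w0 S w1 but not w1 S w0.
Transitive: yes — every two-step S-path is closed by a direct edge.
Only symmetric fails.

symmetric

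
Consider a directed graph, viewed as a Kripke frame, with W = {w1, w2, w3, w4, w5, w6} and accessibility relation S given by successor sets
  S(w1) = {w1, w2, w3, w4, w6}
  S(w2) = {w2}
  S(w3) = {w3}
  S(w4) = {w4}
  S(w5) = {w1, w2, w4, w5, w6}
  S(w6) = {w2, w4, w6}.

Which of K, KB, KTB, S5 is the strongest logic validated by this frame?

Symmetric (axiom B): no — w1 S w2 but not w2 S w1.
Reflexive (axiom T): yes — every world is S-related to itself.
Euclidean (axiom 5): no — w1 S w2 and w1 S w3, but not w2 S w3.
So F validates K; KB would additionally require S to be symmetric. The strongest is K.

K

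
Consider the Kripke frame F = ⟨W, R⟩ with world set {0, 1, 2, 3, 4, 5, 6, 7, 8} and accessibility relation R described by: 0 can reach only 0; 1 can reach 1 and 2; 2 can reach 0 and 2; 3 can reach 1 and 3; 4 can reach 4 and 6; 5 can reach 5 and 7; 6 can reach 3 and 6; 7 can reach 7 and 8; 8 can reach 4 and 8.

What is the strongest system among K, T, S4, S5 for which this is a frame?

Reflexive (axiom T): yes — every world is R-related to itself.
Transitive (axiom 4): no — 1 R 2 and 2 R 0, but not 1 R 0.
Euclidean (axiom 5): no — 1 R 2 and 1 R 1, but not 2 R 1.
So F validates K, T; S4 would additionally require R to be transitive. The strongest is T.

T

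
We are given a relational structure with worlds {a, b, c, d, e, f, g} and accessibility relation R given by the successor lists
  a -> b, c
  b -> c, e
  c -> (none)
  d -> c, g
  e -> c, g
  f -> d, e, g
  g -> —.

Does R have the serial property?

Serial: no — c has no R-successor.

No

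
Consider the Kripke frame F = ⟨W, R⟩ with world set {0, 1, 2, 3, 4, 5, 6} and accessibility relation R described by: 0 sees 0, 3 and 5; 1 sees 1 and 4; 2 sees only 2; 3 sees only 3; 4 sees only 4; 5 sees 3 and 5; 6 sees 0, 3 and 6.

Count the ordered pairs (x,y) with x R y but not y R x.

Enumerating: (0,3), (0,5), (1,4), (5,3), (6,0), (6,3).

6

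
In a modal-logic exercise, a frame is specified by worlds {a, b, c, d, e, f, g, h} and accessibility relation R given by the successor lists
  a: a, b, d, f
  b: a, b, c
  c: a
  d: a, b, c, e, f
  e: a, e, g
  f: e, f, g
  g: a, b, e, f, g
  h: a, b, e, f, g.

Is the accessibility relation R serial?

Serial: yes — every world has a successor (e.g. a R a).

Yes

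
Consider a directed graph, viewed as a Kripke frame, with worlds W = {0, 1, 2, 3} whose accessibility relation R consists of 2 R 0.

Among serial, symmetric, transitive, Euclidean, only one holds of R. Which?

Serial: no — 0 has no R-successor.
Symmetric: no — 2 R 0 but not 0 R 2.
Transitive: yes — every two-step R-path is closed by a direct edge.
Euclidean: no — 2 R 0 and 2 R 0, but not 0 R 0.
Only transitive holds.

transitive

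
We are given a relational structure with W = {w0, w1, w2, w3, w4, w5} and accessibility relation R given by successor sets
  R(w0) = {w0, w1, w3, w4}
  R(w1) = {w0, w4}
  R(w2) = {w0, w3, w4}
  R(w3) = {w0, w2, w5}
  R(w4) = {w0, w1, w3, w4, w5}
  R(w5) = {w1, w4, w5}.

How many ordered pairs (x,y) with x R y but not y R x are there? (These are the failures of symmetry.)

5

Enumerating: (w2,w0), (w2,w4), (w3,w5), (w4,w3), (w5,w1).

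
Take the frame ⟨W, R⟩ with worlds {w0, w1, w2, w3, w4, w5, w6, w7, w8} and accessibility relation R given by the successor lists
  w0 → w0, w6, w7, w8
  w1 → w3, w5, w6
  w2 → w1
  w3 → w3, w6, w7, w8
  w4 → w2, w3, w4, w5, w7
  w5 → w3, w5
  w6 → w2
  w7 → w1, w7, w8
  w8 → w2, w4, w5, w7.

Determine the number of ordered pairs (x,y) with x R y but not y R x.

Enumerating: (w0,w6), (w0,w7), (w0,w8), (w1,w3), (w1,w5), (w1,w6), (w2,w1), (w3,w6), (w3,w7), (w3,w8), (w4,w2), (w4,w3), … and 8 more.
Total: 20.

20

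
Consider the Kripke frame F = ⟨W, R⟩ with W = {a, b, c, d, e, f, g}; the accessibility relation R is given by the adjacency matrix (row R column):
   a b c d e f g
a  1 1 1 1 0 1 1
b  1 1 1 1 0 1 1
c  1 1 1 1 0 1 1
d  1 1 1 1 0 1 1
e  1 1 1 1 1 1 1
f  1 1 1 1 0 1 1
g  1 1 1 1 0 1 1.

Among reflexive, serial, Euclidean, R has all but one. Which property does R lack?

Euclidean

Reflexive: yes — every world is R-related to itself.
Serial: yes — every world has a successor (e.g. a R a).
Euclidean: no — e R a and e R e, but not a R e.
Only Euclidean fails.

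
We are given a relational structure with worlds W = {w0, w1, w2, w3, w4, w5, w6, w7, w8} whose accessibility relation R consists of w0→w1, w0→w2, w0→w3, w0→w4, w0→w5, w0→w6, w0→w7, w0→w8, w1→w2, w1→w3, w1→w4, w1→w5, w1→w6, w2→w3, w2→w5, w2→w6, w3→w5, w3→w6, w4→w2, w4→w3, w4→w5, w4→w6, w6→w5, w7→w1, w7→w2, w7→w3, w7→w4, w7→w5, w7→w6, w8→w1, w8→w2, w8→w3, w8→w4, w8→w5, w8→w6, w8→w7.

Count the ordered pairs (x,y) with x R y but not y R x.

Enumerating: (w0,w1), (w0,w2), (w0,w3), (w0,w4), (w0,w5), (w0,w6), (w0,w7), (w0,w8), (w1,w2), (w1,w3), (w1,w4), (w1,w5), … and 24 more.
Total: 36.

36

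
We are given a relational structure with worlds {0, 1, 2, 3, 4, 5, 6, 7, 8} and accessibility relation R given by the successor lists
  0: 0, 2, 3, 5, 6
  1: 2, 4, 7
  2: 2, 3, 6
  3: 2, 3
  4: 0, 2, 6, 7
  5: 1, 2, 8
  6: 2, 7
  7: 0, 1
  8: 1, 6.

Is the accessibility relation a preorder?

No

Reflexive: no — 1 is not related to itself.
Transitive: no — 0 R 5 and 5 R 1, but not 0 R 1.
So R is not a preorder.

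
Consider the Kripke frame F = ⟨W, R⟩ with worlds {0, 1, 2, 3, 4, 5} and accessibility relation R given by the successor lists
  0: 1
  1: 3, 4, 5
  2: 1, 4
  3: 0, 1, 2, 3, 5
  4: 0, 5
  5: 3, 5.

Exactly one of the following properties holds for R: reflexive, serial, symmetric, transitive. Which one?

Reflexive: no — 0 is not related to itself.
Serial: yes — every world has a successor (e.g. 0 R 1).
Symmetric: no — 0 R 1 but not 1 R 0.
Transitive: no — 0 R 1 and 1 R 3, but not 0 R 3.
Only serial holds.

serial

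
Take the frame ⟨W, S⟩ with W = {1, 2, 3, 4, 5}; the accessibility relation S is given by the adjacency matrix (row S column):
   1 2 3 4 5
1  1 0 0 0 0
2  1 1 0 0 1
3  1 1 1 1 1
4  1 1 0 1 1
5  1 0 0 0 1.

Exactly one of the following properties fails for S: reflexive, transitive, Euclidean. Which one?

Euclidean

Reflexive: yes — every world is S-related to itself.
Transitive: yes — every two-step S-path is closed by a direct edge.
Euclidean: no — 2 S 1 and 2 S 5, but not 1 S 5.
Only Euclidean fails.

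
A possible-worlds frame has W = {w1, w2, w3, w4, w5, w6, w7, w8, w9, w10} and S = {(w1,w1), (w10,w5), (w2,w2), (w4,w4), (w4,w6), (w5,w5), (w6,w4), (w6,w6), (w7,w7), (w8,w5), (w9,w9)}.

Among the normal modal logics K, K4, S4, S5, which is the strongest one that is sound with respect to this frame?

K4

Transitive (axiom 4): yes — every two-step S-path is closed by a direct edge.
Reflexive (axiom T): no — w3 is not related to itself.
Euclidean (axiom 5): yes — any two successors of a common world are S-related.
So F validates K, K4; S4 would additionally require S to be reflexive. The strongest is K4.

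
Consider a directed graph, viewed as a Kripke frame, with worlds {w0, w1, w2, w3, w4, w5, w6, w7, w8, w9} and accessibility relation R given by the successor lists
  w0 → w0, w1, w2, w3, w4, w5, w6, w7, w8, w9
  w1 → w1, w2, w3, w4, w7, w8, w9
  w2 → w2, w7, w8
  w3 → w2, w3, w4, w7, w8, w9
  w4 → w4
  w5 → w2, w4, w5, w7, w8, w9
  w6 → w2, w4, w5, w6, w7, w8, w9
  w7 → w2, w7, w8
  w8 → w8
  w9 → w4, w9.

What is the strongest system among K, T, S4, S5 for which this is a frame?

S4

Reflexive (axiom T): yes — every world is R-related to itself.
Transitive (axiom 4): yes — every two-step R-path is closed by a direct edge.
Euclidean (axiom 5): no — w0 R w1 and w0 R w5, but not w1 R w5.
So F validates K, T, S4; S5 would additionally require R to be Euclidean. The strongest is S4.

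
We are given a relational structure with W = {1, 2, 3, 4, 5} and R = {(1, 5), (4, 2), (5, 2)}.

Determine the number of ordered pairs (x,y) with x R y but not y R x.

3

Enumerating: (1,5), (4,2), (5,2).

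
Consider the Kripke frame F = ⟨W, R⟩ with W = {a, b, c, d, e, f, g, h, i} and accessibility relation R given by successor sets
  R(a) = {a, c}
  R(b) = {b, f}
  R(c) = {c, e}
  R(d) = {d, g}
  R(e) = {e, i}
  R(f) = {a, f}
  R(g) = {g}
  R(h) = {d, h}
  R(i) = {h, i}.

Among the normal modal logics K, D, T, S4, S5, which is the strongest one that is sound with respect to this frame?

T

Serial (axiom D): yes — every world has a successor (e.g. a R a).
Reflexive (axiom T): yes — every world is R-related to itself.
Transitive (axiom 4): no — a R c and c R e, but not a R e.
Euclidean (axiom 5): no — a R c and a R a, but not c R a.
So F validates K, D, T; S4 would additionally require R to be transitive. The strongest is T.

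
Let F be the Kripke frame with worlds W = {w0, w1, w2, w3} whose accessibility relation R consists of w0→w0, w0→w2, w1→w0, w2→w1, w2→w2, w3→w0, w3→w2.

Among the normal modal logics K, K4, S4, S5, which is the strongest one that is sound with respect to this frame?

K

Transitive (axiom 4): no — w0 R w2 and w2 R w1, but not w0 R w1.
Reflexive (axiom T): no — w1 is not related to itself.
Euclidean (axiom 5): no — w3 R w2 and w3 R w0, but not w2 R w0.
So F validates K; K4 would additionally require R to be transitive. The strongest is K.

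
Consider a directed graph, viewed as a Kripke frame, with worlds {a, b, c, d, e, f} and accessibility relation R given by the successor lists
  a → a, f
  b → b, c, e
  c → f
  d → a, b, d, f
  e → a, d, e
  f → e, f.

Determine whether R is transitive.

Transitive: no — a R f and f R e, but not a R e.

No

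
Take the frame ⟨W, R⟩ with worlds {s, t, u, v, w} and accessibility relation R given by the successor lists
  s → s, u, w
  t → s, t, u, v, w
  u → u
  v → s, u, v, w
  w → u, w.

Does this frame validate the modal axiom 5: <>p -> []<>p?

No

By correspondence theory, 5 is valid on a frame iff R is Euclidean.
Euclidean: no — s R u and s R w, but not u R w.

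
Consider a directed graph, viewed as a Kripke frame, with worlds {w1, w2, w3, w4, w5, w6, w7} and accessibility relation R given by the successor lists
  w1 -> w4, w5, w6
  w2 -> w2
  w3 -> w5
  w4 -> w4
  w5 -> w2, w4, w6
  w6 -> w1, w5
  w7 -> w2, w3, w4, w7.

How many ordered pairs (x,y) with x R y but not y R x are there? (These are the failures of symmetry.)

8

Enumerating: (w1,w4), (w1,w5), (w3,w5), (w5,w2), (w5,w4), (w7,w2), (w7,w3), (w7,w4).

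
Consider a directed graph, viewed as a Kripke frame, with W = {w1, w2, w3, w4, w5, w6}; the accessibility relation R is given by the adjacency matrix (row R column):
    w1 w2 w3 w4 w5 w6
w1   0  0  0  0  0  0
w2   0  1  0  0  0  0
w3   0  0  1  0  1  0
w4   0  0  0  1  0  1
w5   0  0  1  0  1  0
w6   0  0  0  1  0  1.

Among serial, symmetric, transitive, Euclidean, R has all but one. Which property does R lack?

Serial: no — w1 has no R-successor.
Symmetric: yes — every pair in R has its reverse in R.
Transitive: yes — every two-step R-path is closed by a direct edge.
Euclidean: yes — any two successors of a common world are R-related.
Only serial fails.

serial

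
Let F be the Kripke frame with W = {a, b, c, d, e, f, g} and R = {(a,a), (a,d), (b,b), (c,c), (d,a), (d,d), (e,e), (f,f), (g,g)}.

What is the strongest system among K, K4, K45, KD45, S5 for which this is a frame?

Transitive (axiom 4): yes — every two-step R-path is closed by a direct edge.
Euclidean (axiom 5): yes — any two successors of a common world are R-related.
Serial (axiom D): yes — every world has a successor (e.g. a R a).
Reflexive (axiom T): yes — every world is R-related to itself.
So F validates K, K4, K45, KD45, S5. The strongest is S5.

S5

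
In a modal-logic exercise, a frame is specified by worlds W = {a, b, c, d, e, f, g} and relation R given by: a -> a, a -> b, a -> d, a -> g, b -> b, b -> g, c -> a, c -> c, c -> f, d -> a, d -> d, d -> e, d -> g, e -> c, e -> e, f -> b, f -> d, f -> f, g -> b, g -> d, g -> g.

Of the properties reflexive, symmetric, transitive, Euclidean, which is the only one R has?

Reflexive: yes — every world is R-related to itself.
Symmetric: no — a R b but not b R a.
Transitive: no — a R d and d R e, but not a R e.
Euclidean: no — a R b and a R d, but not b R d.
Only reflexive holds.

reflexive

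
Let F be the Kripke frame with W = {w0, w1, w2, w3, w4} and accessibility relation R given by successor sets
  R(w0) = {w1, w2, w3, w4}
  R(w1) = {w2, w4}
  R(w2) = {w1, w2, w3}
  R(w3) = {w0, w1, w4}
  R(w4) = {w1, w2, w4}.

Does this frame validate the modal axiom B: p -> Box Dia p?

No

Axiom B corresponds to the accessibility relation being symmetric.
Symmetric: no — w0 R w1 but not w1 R w0.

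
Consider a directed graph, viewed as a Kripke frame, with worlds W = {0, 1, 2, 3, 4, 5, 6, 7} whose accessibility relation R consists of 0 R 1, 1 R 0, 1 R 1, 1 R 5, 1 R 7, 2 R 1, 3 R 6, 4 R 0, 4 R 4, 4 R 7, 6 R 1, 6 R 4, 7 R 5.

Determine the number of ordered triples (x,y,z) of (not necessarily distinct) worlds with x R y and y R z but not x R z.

15

Enumerating: (0,1,0), (0,1,5), (0,1,7), (2,1,0), (2,1,5), (2,1,7), (3,6,1), (3,6,4), (4,0,1), (4,7,5), (6,1,0), (6,1,5), (6,1,7), (6,4,0), (6,4,7).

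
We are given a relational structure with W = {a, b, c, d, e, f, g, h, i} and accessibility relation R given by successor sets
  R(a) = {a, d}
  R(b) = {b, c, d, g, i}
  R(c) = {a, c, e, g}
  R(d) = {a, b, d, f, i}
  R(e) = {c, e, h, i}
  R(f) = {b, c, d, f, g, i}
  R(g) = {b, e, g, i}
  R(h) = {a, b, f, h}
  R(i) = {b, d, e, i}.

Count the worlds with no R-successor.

0

R is serial; there are no such worlds.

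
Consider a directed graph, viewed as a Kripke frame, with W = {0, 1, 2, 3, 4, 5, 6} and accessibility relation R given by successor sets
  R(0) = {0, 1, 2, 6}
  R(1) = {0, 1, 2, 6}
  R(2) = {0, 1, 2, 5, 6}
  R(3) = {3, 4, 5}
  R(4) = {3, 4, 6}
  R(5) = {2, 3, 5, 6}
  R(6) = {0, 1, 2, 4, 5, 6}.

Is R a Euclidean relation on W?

Euclidean: no — 2 R 0 and 2 R 5, but not 0 R 5.

No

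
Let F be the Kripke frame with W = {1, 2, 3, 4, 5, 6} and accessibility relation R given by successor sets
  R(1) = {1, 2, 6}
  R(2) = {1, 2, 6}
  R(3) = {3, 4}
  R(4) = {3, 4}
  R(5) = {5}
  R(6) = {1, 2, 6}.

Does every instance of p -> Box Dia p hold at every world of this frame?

Axiom B corresponds to the accessibility relation being symmetric.
Symmetric: yes — every pair in R has its reverse in R.

Yes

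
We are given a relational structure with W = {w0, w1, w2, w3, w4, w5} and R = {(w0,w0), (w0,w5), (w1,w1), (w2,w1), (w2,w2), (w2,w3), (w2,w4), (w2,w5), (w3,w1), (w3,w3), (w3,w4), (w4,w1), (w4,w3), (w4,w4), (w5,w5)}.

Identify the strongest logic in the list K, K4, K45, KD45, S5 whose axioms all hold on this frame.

K4

Transitive (axiom 4): yes — every two-step R-path is closed by a direct edge.
Euclidean (axiom 5): no — w2 R w1 and w2 R w3, but not w1 R w3.
Serial (axiom D): yes — every world has a successor (e.g. w0 R w0).
Reflexive (axiom T): yes — every world is R-related to itself.
So F validates K, K4; K45 would additionally require R to be Euclidean. The strongest is K4.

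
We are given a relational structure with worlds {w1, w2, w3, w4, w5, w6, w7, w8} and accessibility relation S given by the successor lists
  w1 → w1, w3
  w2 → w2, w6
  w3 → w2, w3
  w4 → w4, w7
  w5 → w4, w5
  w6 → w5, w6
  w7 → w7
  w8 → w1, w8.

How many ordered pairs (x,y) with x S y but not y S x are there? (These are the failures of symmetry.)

Enumerating: (w1,w3), (w2,w6), (w3,w2), (w4,w7), (w5,w4), (w6,w5), (w8,w1).

7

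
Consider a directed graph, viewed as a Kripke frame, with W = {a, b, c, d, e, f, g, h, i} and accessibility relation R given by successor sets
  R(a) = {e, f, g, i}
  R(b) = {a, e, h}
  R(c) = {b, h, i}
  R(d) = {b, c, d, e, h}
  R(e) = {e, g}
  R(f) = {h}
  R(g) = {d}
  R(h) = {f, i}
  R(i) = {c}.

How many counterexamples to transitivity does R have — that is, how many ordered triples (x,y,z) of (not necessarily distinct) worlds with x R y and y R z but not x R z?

Enumerating: (a,f,h), (a,g,d), (a,i,c), (b,a,f), (b,a,g), (b,a,i), (b,e,g), (b,h,f), (b,h,i), (c,b,a), (c,b,e), (c,h,f), … and 18 more.
Total: 30.

30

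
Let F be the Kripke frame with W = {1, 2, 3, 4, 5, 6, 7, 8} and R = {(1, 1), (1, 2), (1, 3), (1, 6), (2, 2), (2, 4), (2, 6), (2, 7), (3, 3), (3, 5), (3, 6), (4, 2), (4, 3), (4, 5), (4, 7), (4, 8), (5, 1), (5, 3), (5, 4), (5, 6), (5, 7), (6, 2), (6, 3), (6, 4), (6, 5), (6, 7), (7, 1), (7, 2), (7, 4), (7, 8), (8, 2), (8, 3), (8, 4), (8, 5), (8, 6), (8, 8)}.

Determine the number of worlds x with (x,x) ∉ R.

4

Enumerating: 4, 5, 6, 7.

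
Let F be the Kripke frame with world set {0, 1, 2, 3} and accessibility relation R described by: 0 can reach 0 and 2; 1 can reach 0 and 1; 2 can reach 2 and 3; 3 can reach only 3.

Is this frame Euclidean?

Euclidean: no — 0 R 2 and 0 R 0, but not 2 R 0.

No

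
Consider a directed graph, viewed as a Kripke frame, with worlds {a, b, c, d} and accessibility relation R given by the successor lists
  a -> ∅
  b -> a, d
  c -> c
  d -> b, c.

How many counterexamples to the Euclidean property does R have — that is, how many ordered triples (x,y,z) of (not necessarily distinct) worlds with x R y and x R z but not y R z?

Enumerating: (b,a,a), (b,a,d), (b,d,a), (b,d,d), (d,b,b), (d,b,c), (d,c,b).

7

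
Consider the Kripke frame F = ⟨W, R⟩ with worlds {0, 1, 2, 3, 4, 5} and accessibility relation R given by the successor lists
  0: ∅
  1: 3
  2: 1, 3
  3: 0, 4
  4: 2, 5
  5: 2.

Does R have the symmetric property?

No

Symmetric: no — 1 R 3 but not 3 R 1.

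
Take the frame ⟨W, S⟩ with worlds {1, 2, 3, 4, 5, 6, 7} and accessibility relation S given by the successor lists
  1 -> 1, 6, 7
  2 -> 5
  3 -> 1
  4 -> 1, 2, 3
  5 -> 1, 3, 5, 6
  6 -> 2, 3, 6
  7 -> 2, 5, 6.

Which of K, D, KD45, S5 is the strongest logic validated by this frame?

Serial (axiom D): yes — every world has a successor (e.g. 1 S 1).
Euclidean (axiom 5): no — 1 S 6 and 1 S 7, but not 6 S 7.
Transitive (axiom 4): no — 1 S 6 and 6 S 2, but not 1 S 2.
Reflexive (axiom T): no — 2 is not related to itself.
So F validates K, D; KD45 would additionally require S to be Euclidean and transitive. The strongest is D.

D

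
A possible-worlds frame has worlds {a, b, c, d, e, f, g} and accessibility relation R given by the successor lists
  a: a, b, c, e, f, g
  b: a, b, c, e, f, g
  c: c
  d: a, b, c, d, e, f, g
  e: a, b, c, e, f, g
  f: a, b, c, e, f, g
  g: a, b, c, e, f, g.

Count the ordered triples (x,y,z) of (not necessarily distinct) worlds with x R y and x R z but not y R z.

Enumerating: (a,c,a), (a,c,b), (a,c,e), (a,c,f), (a,c,g), (b,c,a), (b,c,b), (b,c,e), (b,c,f), (b,c,g), (d,a,d), (d,b,d), … and 24 more.
Total: 36.

36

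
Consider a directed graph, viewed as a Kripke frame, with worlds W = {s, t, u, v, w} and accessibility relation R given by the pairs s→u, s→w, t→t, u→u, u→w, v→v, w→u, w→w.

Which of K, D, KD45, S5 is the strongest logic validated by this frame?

KD45

Serial (axiom D): yes — every world has a successor (e.g. s R u).
Euclidean (axiom 5): yes — any two successors of a common world are R-related.
Transitive (axiom 4): yes — every two-step R-path is closed by a direct edge.
Reflexive (axiom T): no — s is not related to itself.
So F validates K, D, KD45; S5 would additionally require R to be reflexive. The strongest is KD45.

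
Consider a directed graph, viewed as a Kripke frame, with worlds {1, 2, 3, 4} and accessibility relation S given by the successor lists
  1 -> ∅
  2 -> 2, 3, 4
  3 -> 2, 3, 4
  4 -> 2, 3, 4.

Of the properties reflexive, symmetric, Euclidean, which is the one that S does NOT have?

reflexive

Reflexive: no — 1 is not related to itself.
Symmetric: yes — every pair in S has its reverse in S.
Euclidean: yes — any two successors of a common world are S-related.
Only reflexive fails.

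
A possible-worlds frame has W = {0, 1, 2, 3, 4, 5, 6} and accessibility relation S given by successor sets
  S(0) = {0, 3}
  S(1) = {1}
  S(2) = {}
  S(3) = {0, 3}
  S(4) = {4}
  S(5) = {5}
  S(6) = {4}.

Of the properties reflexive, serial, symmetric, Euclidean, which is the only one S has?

Reflexive: no — 2 is not related to itself.
Serial: no — 2 has no S-successor.
Symmetric: no — 6 S 4 but not 4 S 6.
Euclidean: yes — any two successors of a common world are S-related.
Only Euclidean holds.

Euclidean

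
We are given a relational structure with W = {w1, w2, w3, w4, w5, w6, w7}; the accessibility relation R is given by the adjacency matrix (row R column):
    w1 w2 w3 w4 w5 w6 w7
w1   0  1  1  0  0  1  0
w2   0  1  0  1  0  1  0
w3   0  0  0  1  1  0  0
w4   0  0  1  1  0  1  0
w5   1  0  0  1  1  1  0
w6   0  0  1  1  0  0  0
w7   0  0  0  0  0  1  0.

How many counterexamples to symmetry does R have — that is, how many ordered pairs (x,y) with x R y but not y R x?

Enumerating: (w1,w2), (w1,w3), (w1,w6), (w2,w4), (w2,w6), (w3,w5), (w5,w1), (w5,w4), (w5,w6), (w6,w3), (w7,w6).

11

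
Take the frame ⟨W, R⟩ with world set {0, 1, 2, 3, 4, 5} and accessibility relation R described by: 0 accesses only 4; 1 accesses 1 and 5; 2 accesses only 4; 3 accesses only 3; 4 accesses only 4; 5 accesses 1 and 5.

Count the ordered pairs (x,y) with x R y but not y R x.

Enumerating: (0,4), (2,4).

2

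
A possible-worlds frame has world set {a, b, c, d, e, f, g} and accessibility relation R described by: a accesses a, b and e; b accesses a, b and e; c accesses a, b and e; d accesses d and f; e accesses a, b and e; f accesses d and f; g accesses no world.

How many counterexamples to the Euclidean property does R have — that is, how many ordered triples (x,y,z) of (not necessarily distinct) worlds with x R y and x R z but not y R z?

0

R is Euclidean; there are no such tuples.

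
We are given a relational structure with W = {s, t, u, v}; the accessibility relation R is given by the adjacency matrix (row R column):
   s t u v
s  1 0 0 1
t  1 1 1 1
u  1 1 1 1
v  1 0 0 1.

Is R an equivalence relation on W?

Reflexive: yes — every world is R-related to itself.
Symmetric: no — t R s but not s R t.
Transitive: yes — every two-step R-path is closed by a direct edge.
So R is not an equivalence relation.

No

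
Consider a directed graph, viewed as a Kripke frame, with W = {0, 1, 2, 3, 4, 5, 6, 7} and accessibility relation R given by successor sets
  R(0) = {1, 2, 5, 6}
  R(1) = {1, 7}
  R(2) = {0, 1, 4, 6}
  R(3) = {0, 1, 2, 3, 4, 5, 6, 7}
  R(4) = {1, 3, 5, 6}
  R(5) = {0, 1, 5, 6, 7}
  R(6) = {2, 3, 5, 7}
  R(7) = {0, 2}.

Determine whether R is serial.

Serial: yes — every world has a successor (e.g. 0 R 1).

Yes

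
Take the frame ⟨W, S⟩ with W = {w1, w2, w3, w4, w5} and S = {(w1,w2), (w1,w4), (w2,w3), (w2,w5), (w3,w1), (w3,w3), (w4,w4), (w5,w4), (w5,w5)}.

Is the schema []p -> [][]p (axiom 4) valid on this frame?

No

The schema 4 characterises exactly the transitive frames.
Transitive: no — w1 S w2 and w2 S w3, but not w1 S w3.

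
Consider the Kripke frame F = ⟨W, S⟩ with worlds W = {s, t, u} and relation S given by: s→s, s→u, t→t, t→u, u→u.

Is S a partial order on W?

Yes

Reflexive: yes — every world is S-related to itself.
Transitive: yes — every two-step S-path is closed by a direct edge.
Antisymmetric: yes — no distinct pair is related both ways.
So S is a partial order.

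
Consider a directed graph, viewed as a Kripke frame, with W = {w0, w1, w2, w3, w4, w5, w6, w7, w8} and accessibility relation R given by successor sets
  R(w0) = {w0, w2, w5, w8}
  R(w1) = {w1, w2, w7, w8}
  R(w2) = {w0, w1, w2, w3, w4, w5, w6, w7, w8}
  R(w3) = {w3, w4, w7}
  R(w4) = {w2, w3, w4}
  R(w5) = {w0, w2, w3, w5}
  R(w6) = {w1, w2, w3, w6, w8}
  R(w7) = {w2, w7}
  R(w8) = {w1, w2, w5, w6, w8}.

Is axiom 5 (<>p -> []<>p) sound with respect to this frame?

No

Axiom 5 corresponds to the accessibility relation being Euclidean.
Euclidean: no — w0 R w5 and w0 R w8, but not w5 R w8.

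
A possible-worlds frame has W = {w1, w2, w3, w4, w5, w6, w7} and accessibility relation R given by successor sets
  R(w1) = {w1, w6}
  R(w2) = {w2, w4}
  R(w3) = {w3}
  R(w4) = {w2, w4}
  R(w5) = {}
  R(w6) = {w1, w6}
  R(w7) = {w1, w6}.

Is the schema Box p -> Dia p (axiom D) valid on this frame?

The schema D characterises exactly the serial frames.
Serial: no — w5 has no R-successor.

No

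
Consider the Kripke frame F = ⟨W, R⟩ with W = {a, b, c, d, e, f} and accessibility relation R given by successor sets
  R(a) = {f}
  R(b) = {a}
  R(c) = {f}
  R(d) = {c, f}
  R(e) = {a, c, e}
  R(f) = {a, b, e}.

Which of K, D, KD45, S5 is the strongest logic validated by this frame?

Serial (axiom D): yes — every world has a successor (e.g. a R f).
Euclidean (axiom 5): no — d R f and d R c, but not f R c.
Transitive (axiom 4): no — a R f and f R b, but not a R b.
Reflexive (axiom T): no — a is not related to itself.
So F validates K, D; KD45 would additionally require R to be Euclidean and transitive. The strongest is D.

D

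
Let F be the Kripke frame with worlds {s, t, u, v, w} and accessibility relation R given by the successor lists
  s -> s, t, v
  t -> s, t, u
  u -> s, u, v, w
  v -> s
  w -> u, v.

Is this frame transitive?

No

Transitive: no — s R t and t R u, but not s R u.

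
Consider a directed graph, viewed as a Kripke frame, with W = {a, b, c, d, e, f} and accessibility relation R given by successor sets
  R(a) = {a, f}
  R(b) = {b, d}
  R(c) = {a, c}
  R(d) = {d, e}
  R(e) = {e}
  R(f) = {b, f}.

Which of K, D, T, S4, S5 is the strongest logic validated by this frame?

T

Serial (axiom D): yes — every world has a successor (e.g. a R a).
Reflexive (axiom T): yes — every world is R-related to itself.
Transitive (axiom 4): no — a R f and f R b, but not a R b.
Euclidean (axiom 5): no — a R f and a R a, but not f R a.
So F validates K, D, T; S4 would additionally require R to be transitive. The strongest is T.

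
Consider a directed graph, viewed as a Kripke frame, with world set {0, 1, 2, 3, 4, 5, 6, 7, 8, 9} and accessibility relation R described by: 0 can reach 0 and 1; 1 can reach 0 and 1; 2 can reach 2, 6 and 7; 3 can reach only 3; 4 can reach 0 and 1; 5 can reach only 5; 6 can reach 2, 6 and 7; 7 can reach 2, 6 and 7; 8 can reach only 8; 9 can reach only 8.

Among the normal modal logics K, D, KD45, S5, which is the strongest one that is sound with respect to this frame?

KD45

Serial (axiom D): yes — every world has a successor (e.g. 0 R 0).
Euclidean (axiom 5): yes — any two successors of a common world are R-related.
Transitive (axiom 4): yes — every two-step R-path is closed by a direct edge.
Reflexive (axiom T): no — 4 is not related to itself.
So F validates K, D, KD45; S5 would additionally require R to be reflexive. The strongest is KD45.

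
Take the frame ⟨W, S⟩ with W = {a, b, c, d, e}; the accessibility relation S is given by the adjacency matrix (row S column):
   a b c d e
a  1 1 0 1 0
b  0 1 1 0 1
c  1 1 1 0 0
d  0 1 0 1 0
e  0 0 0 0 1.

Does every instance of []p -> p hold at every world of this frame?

The schema T characterises exactly the reflexive frames.
Reflexive: yes — every world is S-related to itself.

Yes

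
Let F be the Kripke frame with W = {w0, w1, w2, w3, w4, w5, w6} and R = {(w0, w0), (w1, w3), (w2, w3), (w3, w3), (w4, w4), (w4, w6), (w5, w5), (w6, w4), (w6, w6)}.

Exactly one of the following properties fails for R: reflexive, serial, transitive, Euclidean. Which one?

reflexive

Reflexive: no — w1 is not related to itself.
Serial: yes — every world has a successor (e.g. w0 R w0).
Transitive: yes — every two-step R-path is closed by a direct edge.
Euclidean: yes — any two successors of a common world are R-related.
Only reflexive fails.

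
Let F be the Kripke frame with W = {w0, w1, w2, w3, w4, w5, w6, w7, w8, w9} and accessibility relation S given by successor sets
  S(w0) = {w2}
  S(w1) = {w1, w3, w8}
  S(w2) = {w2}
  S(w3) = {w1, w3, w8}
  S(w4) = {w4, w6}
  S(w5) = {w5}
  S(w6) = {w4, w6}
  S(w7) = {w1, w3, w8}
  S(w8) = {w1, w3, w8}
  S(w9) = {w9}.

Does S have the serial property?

Yes

Serial: yes — every world has a successor (e.g. w0 S w2).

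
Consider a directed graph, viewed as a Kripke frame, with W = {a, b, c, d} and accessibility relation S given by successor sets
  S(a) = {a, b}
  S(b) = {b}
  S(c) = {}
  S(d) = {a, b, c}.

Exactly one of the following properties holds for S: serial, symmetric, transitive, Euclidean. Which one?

Serial: no — c has no S-successor.
Symmetric: no — a S b but not b S a.
Transitive: yes — every two-step S-path is closed by a direct edge.
Euclidean: no — d S a and d S c, but not a S c.
Only transitive holds.

transitive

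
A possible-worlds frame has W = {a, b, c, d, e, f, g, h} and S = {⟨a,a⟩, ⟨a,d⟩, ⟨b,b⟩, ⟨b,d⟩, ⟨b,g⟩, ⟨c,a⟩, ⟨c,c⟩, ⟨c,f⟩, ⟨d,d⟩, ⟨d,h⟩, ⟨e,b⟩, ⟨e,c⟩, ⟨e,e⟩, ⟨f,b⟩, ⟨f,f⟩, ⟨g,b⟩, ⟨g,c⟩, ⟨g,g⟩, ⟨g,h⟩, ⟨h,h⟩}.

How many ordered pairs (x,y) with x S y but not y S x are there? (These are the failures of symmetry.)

10

Enumerating: (a,d), (b,d), (c,a), (c,f), (d,h), (e,b), (e,c), (f,b), (g,c), (g,h).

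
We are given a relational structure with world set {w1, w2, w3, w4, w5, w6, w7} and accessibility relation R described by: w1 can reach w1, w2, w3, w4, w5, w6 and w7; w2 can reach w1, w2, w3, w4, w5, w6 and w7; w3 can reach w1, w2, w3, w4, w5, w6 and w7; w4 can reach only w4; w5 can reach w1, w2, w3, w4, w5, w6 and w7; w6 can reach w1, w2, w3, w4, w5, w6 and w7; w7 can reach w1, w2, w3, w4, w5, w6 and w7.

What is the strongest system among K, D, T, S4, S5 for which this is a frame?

Serial (axiom D): yes — every world has a successor (e.g. w1 R w1).
Reflexive (axiom T): yes — every world is R-related to itself.
Transitive (axiom 4): yes — every two-step R-path is closed by a direct edge.
Euclidean (axiom 5): no — w1 R w4 and w1 R w2, but not w4 R w2.
So F validates K, D, T, S4; S5 would additionally require R to be Euclidean. The strongest is S4.

S4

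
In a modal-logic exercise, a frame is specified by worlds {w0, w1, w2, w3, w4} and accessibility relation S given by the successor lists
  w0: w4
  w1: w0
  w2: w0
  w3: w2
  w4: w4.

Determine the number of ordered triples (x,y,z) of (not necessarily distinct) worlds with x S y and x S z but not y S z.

Enumerating: (w1,w0,w0), (w2,w0,w0), (w3,w2,w2).

3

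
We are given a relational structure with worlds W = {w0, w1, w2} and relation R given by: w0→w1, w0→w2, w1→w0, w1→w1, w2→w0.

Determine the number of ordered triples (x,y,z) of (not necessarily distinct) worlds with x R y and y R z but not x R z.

Enumerating: (w0,w1,w0), (w0,w2,w0), (w1,w0,w2), (w2,w0,w1), (w2,w0,w2).

5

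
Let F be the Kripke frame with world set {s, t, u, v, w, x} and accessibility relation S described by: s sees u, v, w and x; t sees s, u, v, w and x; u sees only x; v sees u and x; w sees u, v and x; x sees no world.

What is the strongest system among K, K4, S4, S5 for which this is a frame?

K4

Transitive (axiom 4): yes — every two-step S-path is closed by a direct edge.
Reflexive (axiom T): no — s is not related to itself.
Euclidean (axiom 5): no — s S u and s S v, but not u S v.
So F validates K, K4; S4 would additionally require S to be reflexive. The strongest is K4.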